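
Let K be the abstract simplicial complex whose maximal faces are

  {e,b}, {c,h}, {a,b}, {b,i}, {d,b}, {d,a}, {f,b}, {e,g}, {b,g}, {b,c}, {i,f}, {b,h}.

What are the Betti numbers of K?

Take the total order a < b < c < d < e < f < g < h < i on the vertex set. Then K (dimension 1) consists of the simplices:

  0-simplices (9): a, b, c, d, e, f, g, h, i
  1-simplices (12): ab, ad, bc, bd, be, bf, bg, bh, bi, ch, eg, fi

giving chain groups C_0 ≅ Z^9, C_1 ≅ Z^12.

∂_1: C_1 → C_0 sends each edge [p,q] (with p < q) to q − p.
As a 9×12 matrix over Z this has rank 8, with invariant factors (1,1,1,1,1,1,1,1).

From H_k ≅ ker(∂_k) / im(∂_{k+1}) we obtain:

  H_0: rank C_0 − rank ∂_1 = 9 − 8 = 1, and the invariant factors of ∂_1 are all 1, so H_0 ≅ Z.
  H_1: rank ker ∂_1 − rank ∂_2 = (12 − 8) − 0 = 4, and there is no ∂_2, so H_1 ≅ Z^4.

(K is a triangulation of a wedge of 4 circles.)

Hence the Betti numbers are b_0 = 1, b_1 = 4.

b_0 = 1, b_1 = 4.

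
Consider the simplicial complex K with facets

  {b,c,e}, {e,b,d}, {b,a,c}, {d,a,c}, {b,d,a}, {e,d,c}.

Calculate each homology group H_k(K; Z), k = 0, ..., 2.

Take the total order a < b < c < d < e on the vertex set. Then K (dimension 2) consists of the simplices:

  0-simplices (5): a, b, c, d, e
  1-simplices (9): ab, ac, ad, bc, bd, be, cd, ce, de
  2-simplices (6): abc, abd, acd, bce, bde, cde

giving chain groups C_0 ≅ Z^5, C_1 ≅ Z^9, C_2 ≅ Z^6.

Boundary ∂_1: C_1 → C_0 maps an edge to its endpoints' difference, ∂[p,q] = q − p. For instance
  ∂bc = c − b.
The resulting 5×9 matrix has rank 4, and its Smith normal form has invariant factors (1,1,1,1).

The boundary map ∂_2: C_2 → C_1 maps a triangle to the signed sum of its edges. For instance
  ∂bce = ce − be + bc,
  ∂bde = de − be + bd.
The resulting 9×6 matrix has rank 5, and its Smith normal form has invariant factors (1,1,1,1,1).

Computing H_k = (kernel of ∂_k) / (image of ∂_{k+1}):

  H_0: rank C_0 − rank ∂_1 = 5 − 4 = 1, and the invariant factors of ∂_1 are all 1, so H_0 ≅ Z.
  H_1: rank ker ∂_1 − rank ∂_2 = (9 − 4) − 5 = 0, and the invariant factors of ∂_2 are all 1, so H_1 ≅ 0.
  H_2: rank ker ∂_2 − rank ∂_3 = (6 − 5) − 0 = 1, and there is no ∂_3, so H_2 ≅ Z.

H_0 = Z,  H_1 = 0,  H_2 = Z.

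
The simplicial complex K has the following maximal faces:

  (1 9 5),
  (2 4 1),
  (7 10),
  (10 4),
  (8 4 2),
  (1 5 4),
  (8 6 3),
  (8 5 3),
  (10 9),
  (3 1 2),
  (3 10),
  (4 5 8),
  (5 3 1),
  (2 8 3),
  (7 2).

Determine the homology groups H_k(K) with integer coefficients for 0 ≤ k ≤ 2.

H_0 = Z,  H_1 = Z^3,  H_2 = Z.

Fix the vertex order 1 < 2 < 3 < 4 < 5 < 6 < 7 < 8 < 9 < 10 and write every simplex with vertices in increasing order. Then dim K = 2 and the simplices of K are:

  0-simplices (10): [1], [2], [3], [4], [5], [6], [7], [8], [9], [10]
  1-simplices (21): [1,2], [1,3], [1,4], [1,5], [1,9], [2,3], [2,4], [2,7], [2,8], [3,5], [3,6], [3,8], [3,10], [4,5], [4,8], [4,10], [5,8], [5,9], [6,8], [7,10], [9,10]
  2-simplices (10): [1,2,3], [1,2,4], [1,3,5], [1,4,5], [1,5,9], [2,3,8], [2,4,8], [3,5,8], [3,6,8], [4,5,8]

Hence C_0 ≅ Z^10, C_1 ≅ Z^21, C_2 ≅ Z^10.

∂_1: C_1 → C_0 maps an edge to its endpoints' difference, ∂[p,q] = q − p.
This gives a 10×21 integer matrix of rank 9; reducing to Smith normal form yields diagonal entries (1,1,1,1,1,1,1,1,1).

The boundary map ∂_2: C_2 → C_1 acts by ∂[p,q,r] = [q,r] − [p,r] + [p,q]. For instance
  ∂[1,2,4] = [2,4] − [1,4] + [1,2],
  ∂[2,4,8] = [4,8] − [2,8] + [2,4].
The 21×10 boundary matrix has rank 9 and Smith normal form diag(1,1,1,1,1,1,1,1,1).

From H_k ≅ ker(∂_k) / im(∂_{k+1}) we obtain:

  H_0: rank C_0 − rank ∂_1 = 10 − 9 = 1, and the invariant factors of ∂_1 are all 1, so H_0 = Z.
  H_1: rank ker ∂_1 − rank ∂_2 = (21 − 9) − 9 = 3, and the invariant factors of ∂_2 are all 1, so H_1 = Z^3.
  H_2: rank ker ∂_2 − rank ∂_3 = (10 − 9) − 0 = 1, and there is no ∂_3, so H_2 = Z.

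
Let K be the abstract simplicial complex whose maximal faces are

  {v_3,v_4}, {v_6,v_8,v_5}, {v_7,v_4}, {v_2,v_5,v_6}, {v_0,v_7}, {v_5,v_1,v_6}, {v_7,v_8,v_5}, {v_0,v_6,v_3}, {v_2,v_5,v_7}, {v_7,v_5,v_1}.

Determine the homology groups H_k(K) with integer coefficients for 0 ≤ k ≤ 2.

Fix the vertex order v_0 < v_1 < v_2 < v_3 < v_4 < v_5 < v_6 < v_7 < v_8 and write every simplex with vertices in increasing order. Then dim K = 2 and the simplices of K are:

  0-simplices (9): [v_0], [v_1], [v_2], [v_3], [v_4], [v_5], [v_6], [v_7], [v_8]
  1-simplices (17): (17 of them)
  2-simplices (7): [v_0,v_3,v_6], [v_1,v_5,v_6], [v_1,v_5,v_7], [v_2,v_5,v_6], [v_2,v_5,v_7], [v_5,v_6,v_8], [v_5,v_7,v_8]

Hence C_0 ≅ Z^9, C_1 ≅ Z^17, C_2 ≅ Z^7.

Boundary ∂_1: C_1 → C_0 maps an edge to its endpoints' difference, ∂[p,q] = q − p. For instance
  ∂[v_0,v_6] = [v_6] − [v_0].
The 9×17 boundary matrix has rank 8 and Smith normal form diag(1,1,1,1,1,1,1,1).

∂_2: C_2 → C_1 sends each 2-simplex [p,q,r] to [q,r] − [p,r] + [p,q]. For instance
  ∂[v_2,v_5,v_6] = [v_5,v_6] − [v_2,v_6] + [v_2,v_5],
  ∂[v_5,v_7,v_8] = [v_7,v_8] − [v_5,v_8] + [v_5,v_7].
This gives a 17×7 integer matrix of rank 7; reducing to Smith normal form yields diagonal entries (1,1,1,1,1,1,1).

Now H_k = ker ∂_k / im ∂_{k+1}, so:

  H_0: rank C_0 − rank ∂_1 = 9 − 8 = 1, and the invariant factors of ∂_1 are all 1, so H_0 = Z.
  H_1: rank ker ∂_1 − rank ∂_2 = (17 − 8) − 7 = 2, and the invariant factors of ∂_2 are all 1, so H_1 = Z^2.
  H_2: rank ker ∂_2 − rank ∂_3 = (7 − 7) − 0 = 0, and there is no ∂_3, so H_2 = 0.

As a check, the Euler characteristic is 9 − 17 + 7 = -1, which agrees with 1 − 2 + 0 = -1.

H_0 ≅ Z,  H_1 ≅ Z^2,  H_2 = 0.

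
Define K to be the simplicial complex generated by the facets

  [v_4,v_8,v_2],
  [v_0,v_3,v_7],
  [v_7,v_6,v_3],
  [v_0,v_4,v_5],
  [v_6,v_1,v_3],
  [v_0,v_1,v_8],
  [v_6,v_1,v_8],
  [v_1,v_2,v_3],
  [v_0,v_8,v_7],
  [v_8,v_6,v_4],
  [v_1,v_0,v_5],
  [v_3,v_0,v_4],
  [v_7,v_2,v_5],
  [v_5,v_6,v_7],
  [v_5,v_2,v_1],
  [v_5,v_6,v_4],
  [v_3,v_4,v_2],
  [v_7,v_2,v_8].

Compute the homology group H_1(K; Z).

We work with the vertex ordering v_0 < v_1 < v_2 < v_3 < v_4 < v_5 < v_6 < v_7 < v_8. The simplices of K, each written with vertices in increasing order, are:

  0-simplices (9): [v_0], [v_1], [v_2], [v_3], [v_4], [v_5], [v_6], [v_7], [v_8]
  1-simplices (27): (27 of them)
  2-simplices (18): (18 of them)

Hence C_0 ≅ Z^9, C_1 ≅ Z^27, C_2 ≅ Z^18.

The boundary map ∂_1: C_1 → C_0 is given by ∂[p,q] = [q] − [p]. For instance
  ∂[v_3,v_4] = [v_4] − [v_3].
As a 9×27 matrix over Z this has rank 8, with invariant factors (1,1,1,1,1,1,1,1).

The boundary map ∂_2: C_2 → C_1 acts by ∂[p,q,r] = [q,r] − [p,r] + [p,q]. For instance
  ∂[v_0,v_3,v_4] = [v_3,v_4] − [v_0,v_4] + [v_0,v_3],
  ∂[v_1,v_6,v_8] = [v_6,v_8] − [v_1,v_8] + [v_1,v_6].
This gives a 27×18 integer matrix of rank 17; reducing to Smith normal form yields diagonal entries (1,1,1,1,1,1,1,1,1,1,1,1,1,1,1,1,1).

Now H_k = ker ∂_k / im ∂_{k+1}, so:

  H_1: rank ker ∂_1 − rank ∂_2 = (27 − 8) − 17 = 2, and the invariant factors of ∂_2 are all 1, so H_1 = Z^2.

(K is a triangulation of the torus T^2.)

H_1 ≅ Z^2.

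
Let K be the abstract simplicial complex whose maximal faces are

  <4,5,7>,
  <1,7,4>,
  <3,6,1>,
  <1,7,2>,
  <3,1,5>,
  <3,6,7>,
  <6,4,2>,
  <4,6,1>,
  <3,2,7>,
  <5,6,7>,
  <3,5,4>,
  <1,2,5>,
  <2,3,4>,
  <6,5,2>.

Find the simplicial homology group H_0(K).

H_0 ≅ Z.

Order the vertices as 1 < 2 < 3 < 4 < 5 < 6 < 7. Listing each simplex with vertices in this order, K has dimension 2 with simplices:

  0-simplices (7): [1], [2], [3], [4], [5], [6], [7]
  1-simplices (21): [1,2], [1,3], [1,4], [1,5], [1,6], [1,7], [2,3], [2,4], [2,5], [2,6], [2,7], [3,4], [3,5], [3,6], [3,7], [4,5], [4,6], [4,7], [5,6], [5,7], [6,7]
  2-simplices (14): [1,2,5], [1,2,7], [1,3,5], [1,3,6], [1,4,6], [1,4,7], [2,3,4], [2,3,7], [2,4,6], [2,5,6], [3,4,5], [3,6,7], [4,5,7], [5,6,7]

Hence C_0 ≅ Z^7, C_1 ≅ Z^21, C_2 ≅ Z^14.

The boundary map ∂_1: C_1 → C_0 maps an edge to its endpoints' difference, ∂[p,q] = q − p.
As a 7×21 matrix over Z this has rank 6, with invariant factors (1,1,1,1,1,1).

Boundary ∂_2: C_2 → C_1 sends each 2-simplex [p,q,r] to [q,r] − [p,r] + [p,q]. For instance
  ∂[1,4,6] = [4,6] − [1,6] + [1,4],
  ∂[1,2,5] = [2,5] − [1,5] + [1,2].
The resulting 21×14 matrix has rank 13, and its Smith normal form has invariant factors (1,1,1,1,1,1,1,1,1,1,1,1,1).

Computing H_k = (kernel of ∂_k) / (image of ∂_{k+1}):

  H_0: rank C_0 − rank ∂_1 = 7 − 6 = 1, and the invariant factors of ∂_1 are all 1, so H_0 = Z.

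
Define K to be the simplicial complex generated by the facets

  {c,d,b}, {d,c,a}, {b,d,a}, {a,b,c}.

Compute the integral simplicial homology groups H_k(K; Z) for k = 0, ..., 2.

We work with the vertex ordering a < b < c < d. The simplices of K, each written with vertices in increasing order, are:

  0-simplices (4): a, b, c, d
  1-simplices (6): ab, ac, ad, bc, bd, cd
  2-simplices (4): abc, abd, acd, bcd

so the chain groups are C_0 ≅ Z^4, C_1 ≅ Z^6, C_2 ≅ Z^4.

∂_1: C_1 → C_0 sends each edge [p,q] (with p < q) to q − p. For instance
  ∂bc = c − b.
This gives a 4×6 integer matrix of rank 3; reducing to Smith normal form yields diagonal entries (1,1,1).

Boundary ∂_2: C_2 → C_1 maps a triangle to the signed sum of its edges. For instance
  ∂abc = bc − ac + ab,
  ∂acd = cd − ad + ac.
This gives a 6×4 integer matrix of rank 3; reducing to Smith normal form yields diagonal entries (1,1,1).

Reading off H_k = ker ∂_k / im ∂_{k+1}:

  H_0: rank C_0 − rank ∂_1 = 4 − 3 = 1, and the invariant factors of ∂_1 are all 1, so H_0 = Z.
  H_1: rank ker ∂_1 − rank ∂_2 = (6 − 3) − 3 = 0, and the invariant factors of ∂_2 are all 1, so H_1 = 0.
  H_2: rank ker ∂_2 − rank ∂_3 = (4 − 3) − 0 = 1, and there is no ∂_3, so H_2 = Z.

H_0 = Z,  H_1 = 0,  H_2 = Z.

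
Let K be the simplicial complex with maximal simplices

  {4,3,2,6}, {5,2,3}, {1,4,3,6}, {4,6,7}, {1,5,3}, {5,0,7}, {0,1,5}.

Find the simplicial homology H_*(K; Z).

We work with the vertex ordering 0 < 1 < 2 < 3 < 4 < 5 < 6 < 7. The simplices of K, each written with vertices in increasing order, are:

  0-simplices (8): [0], [1], [2], [3], [4], [5], [6], [7]
  1-simplices (18): [0,1], [0,5], [0,7], [1,3], [1,4], [1,5], [1,6], [2,3], [2,4], [2,5], [2,6], [3,4], [3,5], [3,6], [4,6], [4,7], [5,7], [6,7]
  2-simplices (12): [0,1,5], [0,5,7], [1,3,4], [1,3,5], [1,3,6], [1,4,6], [2,3,4], [2,3,5], [2,3,6], [2,4,6], [3,4,6], [4,6,7]
  3-simplices (2): [1,3,4,6], [2,3,4,6]

Hence C_0 ≅ Z^8, C_1 ≅ Z^18, C_2 ≅ Z^12, C_3 ≅ Z^2.

∂_1: C_1 → C_0 is given by ∂[p,q] = [q] − [p].
The 8×18 boundary matrix has rank 7 and Smith normal form diag(1,1,1,1,1,1,1).

Boundary ∂_2: C_2 → C_1 maps a triangle to the signed sum of its edges. For instance
  ∂[2,3,4] = [3,4] − [2,4] + [2,3],
  ∂[0,5,7] = [5,7] − [0,7] + [0,5].
The 18×12 boundary matrix has rank 10 and Smith normal form diag(1,1,1,1,1,1,1,1,1,1).

∂_3: C_3 → C_2 sends each 3-simplex σ to the alternating sum Σ_i (−1)^i (σ with its i-th vertex removed). For instance
  ∂[2,3,4,6] = [3,4,6] − [2,4,6] + [2,3,6] − [2,3,4],
  ∂[1,3,4,6] = [3,4,6] − [1,4,6] + [1,3,6] − [1,3,4].
This gives a 12×2 integer matrix of rank 2; reducing to Smith normal form yields diagonal entries (1,1).

Now H_k = ker ∂_k / im ∂_{k+1}, so:

  H_0: rank C_0 − rank ∂_1 = 8 − 7 = 1, and the invariant factors of ∂_1 are all 1, so H_0 ≅ Z.
  H_1: rank ker ∂_1 − rank ∂_2 = (18 − 7) − 10 = 1, and the invariant factors of ∂_2 are all 1, so H_1 ≅ Z.
  H_2: rank ker ∂_2 − rank ∂_3 = (12 − 10) − 2 = 0, and the invariant factors of ∂_3 are all 1, so H_2 ≅ 0.
  H_3: rank ker ∂_3 − rank ∂_4 = (2 − 2) − 0 = 0, and there is no ∂_4, so H_3 ≅ 0.

As a check, the Euler characteristic is 8 − 18 + 12 − 2 = 0, which agrees with 1 − 1 + 0 − 0 = 0.

H_0 ≅ Z,  H_1 ≅ Z,  H_2 = 0,  H_3 = 0.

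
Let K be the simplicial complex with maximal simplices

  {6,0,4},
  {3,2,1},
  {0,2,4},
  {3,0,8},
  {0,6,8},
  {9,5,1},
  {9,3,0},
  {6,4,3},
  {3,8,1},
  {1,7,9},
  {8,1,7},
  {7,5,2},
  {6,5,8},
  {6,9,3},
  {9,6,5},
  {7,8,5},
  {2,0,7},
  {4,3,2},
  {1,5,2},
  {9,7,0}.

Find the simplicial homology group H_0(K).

We work with the vertex ordering 0 < 1 < 2 < 3 < 4 < 5 < 6 < 7 < 8 < 9. The simplices of K, each written with vertices in increasing order, are:

  0-simplices (10): [0], [1], [2], [3], [4], [5], [6], [7], [8], [9]
  1-simplices (30): (30 of them)
  2-simplices (20): (20 of them)

so the chain groups are C_0 ≅ Z^10, C_1 ≅ Z^30, C_2 ≅ Z^20.

Boundary ∂_1: C_1 → C_0 maps an edge to its endpoints' difference, ∂[p,q] = q − p. For instance
  ∂[6,9] = [9] − [6].
The resulting 10×30 matrix has rank 9, and its Smith normal form has invariant factors (1,1,1,1,1,1,1,1,1).

∂_2: C_2 → C_1 maps a triangle to the signed sum of its edges. For instance
  ∂[1,7,8] = [7,8] − [1,8] + [1,7],
  ∂[5,6,8] = [6,8] − [5,8] + [5,6].
The resulting 30×20 matrix has rank 20, and its Smith normal form has invariant factors (1,1,1,1,1,1,1,1,1,1,1,1,1,1,1,1,1,1,1,2).

Reading off H_k = ker ∂_k / im ∂_{k+1}:

  H_0: rank C_0 − rank ∂_1 = 10 − 9 = 1, and the invariant factors of ∂_1 are all 1, so H_0 ≅ Z.

(K is a triangulation of the Klein bottle.)

H_0 ≅ Z.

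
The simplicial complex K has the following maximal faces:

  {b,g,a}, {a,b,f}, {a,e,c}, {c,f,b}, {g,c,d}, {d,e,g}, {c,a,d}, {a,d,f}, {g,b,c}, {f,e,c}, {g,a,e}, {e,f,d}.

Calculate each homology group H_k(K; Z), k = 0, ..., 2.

K has 7 vertices, 18 edges, 12 triangles.
rank ∂_0 = 0, rank ∂_1 = 6 ⇒ b_0 = 7 − 0 − 6 = 1; all invariant factors of ∂_1 are 1 so no torsion. So H_0 ≅ Z.
rank ∂_1 = 6, rank ∂_2 = 12 ⇒ b_1 = 18 − 6 − 12 = 0; ∂_2 has invariant factor(s) [2] giving torsion. So H_1 ≅ Z/2Z.
rank ∂_2 = 12, rank ∂_3 = 0 ⇒ b_2 = 12 − 12 − 0 = 0. So H_2 ≅ 0.

H_0 = Z,  H_1 = Z/2Z,  H_2 = 0.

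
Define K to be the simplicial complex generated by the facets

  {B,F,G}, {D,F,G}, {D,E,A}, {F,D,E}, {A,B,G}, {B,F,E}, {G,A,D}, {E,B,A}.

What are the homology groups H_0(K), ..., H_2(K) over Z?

H_0 ≅ Z,  H_1 = 0,  H_2 ≅ Z.

Order the vertices as A < B < D < E < F < G. Listing each simplex with vertices in this order, K has dimension 2 with simplices:

  0-simplices (6): A, B, D, E, F, G
  1-simplices (12): AB, AD, AE, AG, BE, BF, BG, DE, DF, DG, EF, FG
  2-simplices (8): ABE, ABG, ADE, ADG, BEF, BFG, DEF, DFG

Hence C_0 ≅ Z^6, C_1 ≅ Z^12, C_2 ≅ Z^8.

The boundary map ∂_1: C_1 → C_0 sends each edge [p,q] (with p < q) to q − p. For instance
  ∂BE = E − B.
This gives a 6×12 integer matrix of rank 5; reducing to Smith normal form yields diagonal entries (1,1,1,1,1).

Boundary ∂_2: C_2 → C_1 maps a triangle to the signed sum of its edges. For instance
  ∂ADE = DE − AE + AD,
  ∂DEF = EF − DF + DE.
As a 12×8 matrix over Z this has rank 7, with invariant factors (1,1,1,1,1,1,1).

Now H_k = ker ∂_k / im ∂_{k+1}, so:

  H_0: rank C_0 − rank ∂_1 = 6 − 5 = 1, and the invariant factors of ∂_1 are all 1, so H_0 ≅ Z.
  H_1: rank ker ∂_1 − rank ∂_2 = (12 − 5) − 7 = 0, and the invariant factors of ∂_2 are all 1, so H_1 ≅ 0.
  H_2: rank ker ∂_2 − rank ∂_3 = (8 − 7) − 0 = 1, and there is no ∂_3, so H_2 ≅ Z.

As a check, the Euler characteristic is 6 − 12 + 8 = 2, which agrees with 1 − 0 + 1 = 2.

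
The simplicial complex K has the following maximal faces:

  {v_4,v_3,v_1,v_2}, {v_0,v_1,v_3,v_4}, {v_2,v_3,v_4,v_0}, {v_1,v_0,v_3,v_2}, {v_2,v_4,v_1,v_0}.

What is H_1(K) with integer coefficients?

H_1 ≅ 0.

Take the total order v_0 < v_1 < v_2 < v_3 < v_4 on the vertex set. Then K (dimension 3) consists of the simplices:

  0-simplices (5): [v_0], [v_1], [v_2], [v_3], [v_4]
  1-simplices (10): [v_0,v_1], [v_0,v_2], [v_0,v_3], [v_0,v_4], [v_1,v_2], [v_1,v_3], [v_1,v_4], [v_2,v_3], [v_2,v_4], [v_3,v_4]
  2-simplices (10): [v_0,v_1,v_2], [v_0,v_1,v_3], [v_0,v_1,v_4], [v_0,v_2,v_3], [v_0,v_2,v_4], [v_0,v_3,v_4], [v_1,v_2,v_3], [v_1,v_2,v_4], [v_1,v_3,v_4], [v_2,v_3,v_4]
  3-simplices (5): [v_0,v_1,v_2,v_3], [v_0,v_1,v_2,v_4], [v_0,v_1,v_3,v_4], [v_0,v_2,v_3,v_4], [v_1,v_2,v_3,v_4]

giving chain groups C_0 ≅ Z^5, C_1 ≅ Z^10, C_2 ≅ Z^10, C_3 ≅ Z^5.

Boundary ∂_1: C_1 → C_0 maps an edge to its endpoints' difference, ∂[p,q] = q − p. For instance
  ∂[v_0,v_1] = [v_1] − [v_0].
As a 5×10 matrix over Z this has rank 4, with invariant factors (1,1,1,1).

Boundary ∂_2: C_2 → C_1 maps a triangle to the signed sum of its edges. For instance
  ∂[v_1,v_3,v_4] = [v_3,v_4] − [v_1,v_4] + [v_1,v_3],
  ∂[v_0,v_2,v_3] = [v_2,v_3] − [v_0,v_3] + [v_0,v_2].
As a 10×10 matrix over Z this has rank 6, with invariant factors (1,1,1,1,1,1).

∂_3: C_3 → C_2 sends each 3-simplex σ to the alternating sum Σ_i (−1)^i (σ with its i-th vertex removed). For instance
  ∂[v_0,v_2,v_3,v_4] = [v_2,v_3,v_4] − [v_0,v_3,v_4] + [v_0,v_2,v_4] − [v_0,v_2,v_3],
  ∂[v_0,v_1,v_2,v_4] = [v_1,v_2,v_4] − [v_0,v_2,v_4] + [v_0,v_1,v_4] − [v_0,v_1,v_2].
The resulting 10×5 matrix has rank 4, and its Smith normal form has invariant factors (1,1,1,1).

From H_k ≅ ker(∂_k) / im(∂_{k+1}) we obtain:

  H_1: rank ker ∂_1 − rank ∂_2 = (10 − 4) − 6 = 0, and the invariant factors of ∂_2 are all 1, so H_1 ≅ 0.

(K is a triangulation of the 3-sphere S^3.)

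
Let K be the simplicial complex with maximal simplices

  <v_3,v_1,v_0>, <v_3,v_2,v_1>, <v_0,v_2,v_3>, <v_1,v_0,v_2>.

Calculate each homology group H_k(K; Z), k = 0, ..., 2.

Take the total order v_0 < v_1 < v_2 < v_3 on the vertex set. Then K (dimension 2) consists of the simplices:

  0-simplices (4): [v_0], [v_1], [v_2], [v_3]
  1-simplices (6): [v_0,v_1], [v_0,v_2], [v_0,v_3], [v_1,v_2], [v_1,v_3], [v_2,v_3]
  2-simplices (4): [v_0,v_1,v_2], [v_0,v_1,v_3], [v_0,v_2,v_3], [v_1,v_2,v_3]

so the chain groups are C_0 ≅ Z^4, C_1 ≅ Z^6, C_2 ≅ Z^4.

Boundary ∂_1: C_1 → C_0 maps an edge to its endpoints' difference, ∂[p,q] = q − p. For instance
  ∂[v_0,v_3] = [v_3] − [v_0].
The resulting 4×6 matrix has rank 3, and its Smith normal form has invariant factors (1,1,1).

The boundary map ∂_2: C_2 → C_1 maps a triangle to the signed sum of its edges. For instance
  ∂[v_0,v_2,v_3] = [v_2,v_3] − [v_0,v_3] + [v_0,v_2],
  ∂[v_0,v_1,v_3] = [v_1,v_3] − [v_0,v_3] + [v_0,v_1].
The 6×4 boundary matrix has rank 3 and Smith normal form diag(1,1,1).

Reading off H_k = ker ∂_k / im ∂_{k+1}:

  H_0: rank C_0 − rank ∂_1 = 4 − 3 = 1, and the invariant factors of ∂_1 are all 1, so H_0 ≅ Z.
  H_1: rank ker ∂_1 − rank ∂_2 = (6 − 3) − 3 = 0, and the invariant factors of ∂_2 are all 1, so H_1 ≅ 0.
  H_2: rank ker ∂_2 − rank ∂_3 = (4 − 3) − 0 = 1, and there is no ∂_3, so H_2 ≅ Z.

As a check, the Euler characteristic is 4 − 6 + 4 = 2, which agrees with 1 − 0 + 1 = 2.
(K is a triangulation of the 2-sphere S^2.)

H_0 ≅ Z,  H_1 = 0,  H_2 ≅ Z.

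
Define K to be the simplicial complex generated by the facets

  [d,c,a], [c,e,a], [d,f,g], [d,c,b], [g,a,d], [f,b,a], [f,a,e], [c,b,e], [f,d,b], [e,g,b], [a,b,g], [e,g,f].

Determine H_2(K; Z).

H_2 = 0.

K has 7 vertices, 18 edges, 12 triangles.
rank ∂_2 = 12, rank ∂_3 = 0 ⇒ b_2 = 12 − 12 − 0 = 0. So H_2 = 0.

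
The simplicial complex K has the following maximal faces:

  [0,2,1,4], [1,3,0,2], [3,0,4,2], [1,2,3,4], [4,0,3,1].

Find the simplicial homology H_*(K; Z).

We work with the vertex ordering 0 < 1 < 2 < 3 < 4. The simplices of K, each written with vertices in increasing order, are:

  0-simplices (5): [0], [1], [2], [3], [4]
  1-simplices (10): [0,1], [0,2], [0,3], [0,4], [1,2], [1,3], [1,4], [2,3], [2,4], [3,4]
  2-simplices (10): [0,1,2], [0,1,3], [0,1,4], [0,2,3], [0,2,4], [0,3,4], [1,2,3], [1,2,4], [1,3,4], [2,3,4]
  3-simplices (5): [0,1,2,3], [0,1,2,4], [0,1,3,4], [0,2,3,4], [1,2,3,4]

giving chain groups C_0 ≅ Z^5, C_1 ≅ Z^10, C_2 ≅ Z^10, C_3 ≅ Z^5.

Boundary ∂_1: C_1 → C_0 sends each edge [p,q] (with p < q) to q − p. For instance
  ∂[1,4] = [4] − [1].
As a 5×10 matrix over Z this has rank 4, with invariant factors (1,1,1,1).

∂_2: C_2 → C_1 sends each 2-simplex [p,q,r] to [q,r] − [p,r] + [p,q]. For instance
  ∂[2,3,4] = [3,4] − [2,4] + [2,3],
  ∂[1,3,4] = [3,4] − [1,4] + [1,3].
The resulting 10×10 matrix has rank 6, and its Smith normal form has invariant factors (1,1,1,1,1,1).

∂_3: C_3 → C_2 sends each 3-simplex σ to the alternating sum Σ_i (−1)^i (σ with its i-th vertex removed). For instance
  ∂[0,2,3,4] = [2,3,4] − [0,3,4] + [0,2,4] − [0,2,3],
  ∂[1,2,3,4] = [2,3,4] − [1,3,4] + [1,2,4] − [1,2,3].
The resulting 10×5 matrix has rank 4, and its Smith normal form has invariant factors (1,1,1,1).

Reading off H_k = ker ∂_k / im ∂_{k+1}:

  H_0: rank C_0 − rank ∂_1 = 5 − 4 = 1, and the invariant factors of ∂_1 are all 1, so H_0 ≅ Z.
  H_1: rank ker ∂_1 − rank ∂_2 = (10 − 4) − 6 = 0, and the invariant factors of ∂_2 are all 1, so H_1 ≅ 0.
  H_2: rank ker ∂_2 − rank ∂_3 = (10 − 6) − 4 = 0, and the invariant factors of ∂_3 are all 1, so H_2 ≅ 0.
  H_3: rank ker ∂_3 − rank ∂_4 = (5 − 4) − 0 = 1, and there is no ∂_4, so H_3 ≅ Z.

As a check, the Euler characteristic is 5 − 10 + 10 − 5 = 0, which agrees with 1 − 0 + 0 − 1 = 0.

H_0 = Z,  H_1 = 0,  H_2 = 0,  H_3 = Z.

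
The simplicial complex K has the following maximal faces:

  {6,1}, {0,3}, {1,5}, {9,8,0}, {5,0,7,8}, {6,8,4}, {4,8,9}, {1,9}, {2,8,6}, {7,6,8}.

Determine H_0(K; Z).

H_0 = Z.

We work with the vertex ordering 0 < 1 < 2 < 3 < 4 < 5 < 6 < 7 < 8 < 9. The simplices of K, each written with vertices in increasing order, are:

  0-simplices (10): [0], [1], [2], [3], [4], [5], [6], [7], [8], [9]
  1-simplices (19): [0,3], [0,5], [0,7], [0,8], [0,9], [1,5], [1,6], [1,9], [2,6], [2,8], [4,6], [4,8], [4,9], [5,7], [5,8], [6,7], [6,8], [7,8], [8,9]
  2-simplices (9): [0,5,7], [0,5,8], [0,7,8], [0,8,9], [2,6,8], [4,6,8], [4,8,9], [5,7,8], [6,7,8]
  3-simplices (1): [0,5,7,8]

Hence C_0 ≅ Z^10, C_1 ≅ Z^19, C_2 ≅ Z^9, C_3 ≅ Z^1.

∂_1: C_1 → C_0 sends each edge [p,q] (with p < q) to q − p. For instance
  ∂[4,8] = [8] − [4].
As a 10×19 matrix over Z this has rank 9, with invariant factors (1,1,1,1,1,1,1,1,1).

The boundary map ∂_2: C_2 → C_1 sends each 2-simplex [p,q,r] to [q,r] − [p,r] + [p,q]. For instance
  ∂[0,5,8] = [5,8] − [0,8] + [0,5],
  ∂[2,6,8] = [6,8] − [2,8] + [2,6].
The resulting 19×9 matrix has rank 8, and its Smith normal form has invariant factors (1,1,1,1,1,1,1,1).

The boundary map ∂_3: C_3 → C_2 sends each 3-simplex σ to the alternating sum Σ_i (−1)^i (σ with its i-th vertex removed). For instance
  ∂[0,5,7,8] = [5,7,8] − [0,7,8] + [0,5,8] − [0,5,7].
This gives a 9×1 integer matrix of rank 1; reducing to Smith normal form yields diagonal entries (1).

Reading off H_k = ker ∂_k / im ∂_{k+1}:

  H_0: rank C_0 − rank ∂_1 = 10 − 9 = 1, and the invariant factors of ∂_1 are all 1, so H_0 = Z.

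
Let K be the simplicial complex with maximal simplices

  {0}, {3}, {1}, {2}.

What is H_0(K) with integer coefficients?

H_0 ≅ Z^4.

Fix the vertex order 0 < 1 < 2 < 3 and write every simplex with vertices in increasing order. Then dim K = 0 and the simplices of K are:

  0-simplices (4): [0], [1], [2], [3]

giving chain groups C_0 ≅ Z^4.

Computing H_k = (kernel of ∂_k) / (image of ∂_{k+1}):

  H_0: rank C_0 − rank ∂_1 = 4 − 0 = 4, and there is no ∂_1, so H_0 = Z^4.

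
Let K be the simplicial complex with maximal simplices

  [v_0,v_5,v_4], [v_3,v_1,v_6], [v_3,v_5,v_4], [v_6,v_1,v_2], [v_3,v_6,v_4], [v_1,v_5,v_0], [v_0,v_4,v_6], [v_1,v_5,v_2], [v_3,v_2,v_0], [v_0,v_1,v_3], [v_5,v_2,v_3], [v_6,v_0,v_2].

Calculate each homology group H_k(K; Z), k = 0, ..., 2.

Fix the vertex order v_0 < v_1 < v_2 < v_3 < v_4 < v_5 < v_6 and write every simplex with vertices in increasing order. Then dim K = 2 and the simplices of K are:

  0-simplices (7): [v_0], [v_1], [v_2], [v_3], [v_4], [v_5], [v_6]
  1-simplices (18): (18 of them)
  2-simplices (12): (12 of them)

Hence C_0 ≅ Z^7, C_1 ≅ Z^18, C_2 ≅ Z^12.

The boundary map ∂_1: C_1 → C_0 sends each edge [p,q] (with p < q) to q − p. For instance
  ∂[v_0,v_5] = [v_5] − [v_0].
As a 7×18 matrix over Z this has rank 6, with invariant factors (1,1,1,1,1,1).

∂_2: C_2 → C_1 sends each 2-simplex [p,q,r] to [q,r] − [p,r] + [p,q]. For instance
  ∂[v_3,v_4,v_5] = [v_4,v_5] − [v_3,v_5] + [v_3,v_4],
  ∂[v_0,v_4,v_6] = [v_4,v_6] − [v_0,v_6] + [v_0,v_4].
The 18×12 boundary matrix has rank 12 and Smith normal form diag(1,1,1,1,1,1,1,1,1,1,1,2).

Reading off H_k = ker ∂_k / im ∂_{k+1}:

  H_0: rank C_0 − rank ∂_1 = 7 − 6 = 1, and the invariant factors of ∂_1 are all 1, so H_0 = Z.
  H_1: rank ker ∂_1 − rank ∂_2 = (18 − 6) − 12 = 0, and ∂_2 has invariant factor 2 > 1, so H_1 = Z/2Z.
  H_2: rank ker ∂_2 − rank ∂_3 = (12 − 12) − 0 = 0, and there is no ∂_3, so H_2 = 0.

(K is a triangulation of the real projective plane RP^2.)

H_0 = Z,  H_1 = Z/2Z,  H_2 = 0.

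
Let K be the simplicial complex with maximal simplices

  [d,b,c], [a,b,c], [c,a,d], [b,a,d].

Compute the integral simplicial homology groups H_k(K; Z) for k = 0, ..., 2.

H_0 = Z,  H_1 = 0,  H_2 = Z.

We work with the vertex ordering a < b < c < d. The simplices of K, each written with vertices in increasing order, are:

  0-simplices (4): a, b, c, d
  1-simplices (6): ab, ac, ad, bc, bd, cd
  2-simplices (4): abc, abd, acd, bcd

so the chain groups are C_0 ≅ Z^4, C_1 ≅ Z^6, C_2 ≅ Z^4.

Boundary ∂_1: C_1 → C_0 is given by ∂[p,q] = [q] − [p].
The 4×6 boundary matrix has rank 3 and Smith normal form diag(1,1,1).

Boundary ∂_2: C_2 → C_1 sends each 2-simplex [p,q,r] to [q,r] − [p,r] + [p,q]. For instance
  ∂abc = bc − ac + ab,
  ∂bcd = cd − bd + bc.
This gives a 6×4 integer matrix of rank 3; reducing to Smith normal form yields diagonal entries (1,1,1).

From H_k ≅ ker(∂_k) / im(∂_{k+1}) we obtain:

  H_0: rank C_0 − rank ∂_1 = 4 − 3 = 1, and the invariant factors of ∂_1 are all 1, so H_0 ≅ Z.
  H_1: rank ker ∂_1 − rank ∂_2 = (6 − 3) − 3 = 0, and the invariant factors of ∂_2 are all 1, so H_1 ≅ 0.
  H_2: rank ker ∂_2 − rank ∂_3 = (4 − 3) − 0 = 1, and there is no ∂_3, so H_2 ≅ Z.

(K is a triangulation of the 2-sphere S^2.)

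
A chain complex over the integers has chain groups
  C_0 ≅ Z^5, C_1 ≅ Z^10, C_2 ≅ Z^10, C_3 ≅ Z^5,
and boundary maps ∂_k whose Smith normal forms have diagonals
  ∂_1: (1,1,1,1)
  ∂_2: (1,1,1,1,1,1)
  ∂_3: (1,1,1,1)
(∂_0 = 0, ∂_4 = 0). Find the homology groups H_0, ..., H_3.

H_0 = Z,  H_1 = 0,  H_2 = 0,  H_3 = Z.

H_0: b_0 = 5 − 0 − 4 = 1; torsion from ∂_1 factors > 1: none. So H_0 = Z.
H_1: b_1 = 10 − 4 − 6 = 0; torsion from ∂_2 factors > 1: none. So H_1 = 0.
H_2: b_2 = 10 − 6 − 4 = 0; torsion from ∂_3 factors > 1: none. So H_2 = 0.
H_3: b_3 = 5 − 4 − 0 = 1; torsion from ∂_4 factors > 1: none. So H_3 = Z.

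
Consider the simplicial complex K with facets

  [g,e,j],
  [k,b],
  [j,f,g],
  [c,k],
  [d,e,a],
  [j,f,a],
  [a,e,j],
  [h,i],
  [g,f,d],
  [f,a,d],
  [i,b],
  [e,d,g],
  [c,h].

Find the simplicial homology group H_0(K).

Order the vertices as a < b < c < d < e < f < g < h < i < j < k. Listing each simplex with vertices in this order, K has dimension 2 with simplices:

  0-simplices (11): a, b, c, d, e, f, g, h, i, j, k
  1-simplices (17): ad, ae, af, aj, bi, bk, ch, ck, de, df, dg, eg, ej, fg, fj, gj, hi
  2-simplices (8): ade, adf, aej, afj, deg, dfg, egj, fgj

giving chain groups C_0 ≅ Z^11, C_1 ≅ Z^17, C_2 ≅ Z^8.

Boundary ∂_1: C_1 → C_0 sends each edge [p,q] (with p < q) to q − p. For instance
  ∂ae = e − a.
The resulting 11×17 matrix has rank 9, and its Smith normal form has invariant factors (1,1,1,1,1,1,1,1,1).

∂_2: C_2 → C_1 acts by ∂[p,q,r] = [q,r] − [p,r] + [p,q]. For instance
  ∂ade = de − ae + ad,
  ∂fgj = gj − fj + fg.
This gives a 17×8 integer matrix of rank 7; reducing to Smith normal form yields diagonal entries (1,1,1,1,1,1,1).

Now H_k = ker ∂_k / im ∂_{k+1}, so:

  H_0: rank C_0 − rank ∂_1 = 11 − 9 = 2, and the invariant factors of ∂_1 are all 1, so H_0 ≅ Z^2.

H_0 ≅ Z^2.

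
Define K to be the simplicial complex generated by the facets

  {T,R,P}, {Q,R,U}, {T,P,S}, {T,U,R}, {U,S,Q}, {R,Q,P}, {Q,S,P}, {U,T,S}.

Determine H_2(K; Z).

K has 6 vertices, 12 edges, 8 triangles.
rank ∂_2 = 7, rank ∂_3 = 0 ⇒ b_2 = 8 − 7 − 0 = 1. So H_2 = Z.

H_2 ≅ Z.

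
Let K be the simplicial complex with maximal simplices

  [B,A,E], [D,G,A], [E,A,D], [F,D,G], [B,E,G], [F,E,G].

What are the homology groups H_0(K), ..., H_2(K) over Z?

Fix the vertex order A < B < D < E < F < G and write every simplex with vertices in increasing order. Then dim K = 2 and the simplices of K are:

  0-simplices (6): A, B, D, E, F, G
  1-simplices (12): AB, AD, AE, AG, BE, BG, DE, DF, DG, EF, EG, FG
  2-simplices (6): ABE, ADE, ADG, BEG, DFG, EFG

Hence C_0 ≅ Z^6, C_1 ≅ Z^12, C_2 ≅ Z^6.

∂_1: C_1 → C_0 sends each edge [p,q] (with p < q) to q − p. For instance
  ∂EF = F − E.
The 6×12 boundary matrix has rank 5 and Smith normal form diag(1,1,1,1,1).

∂_2: C_2 → C_1 maps a triangle to the signed sum of its edges. For instance
  ∂ABE = BE − AE + AB,
  ∂EFG = FG − EG + EF.
As a 12×6 matrix over Z this has rank 6, with invariant factors (1,1,1,1,1,1).

Reading off H_k = ker ∂_k / im ∂_{k+1}:

  H_0: rank C_0 − rank ∂_1 = 6 − 5 = 1, and the invariant factors of ∂_1 are all 1, so H_0 ≅ Z.
  H_1: rank ker ∂_1 − rank ∂_2 = (12 − 5) − 6 = 1, and the invariant factors of ∂_2 are all 1, so H_1 ≅ Z.
  H_2: rank ker ∂_2 − rank ∂_3 = (6 − 6) − 0 = 0, and there is no ∂_3, so H_2 ≅ 0.

(K is a triangulation of the cylinder S^1 x I.)

H_0 = Z,  H_1 = Z,  H_2 = 0.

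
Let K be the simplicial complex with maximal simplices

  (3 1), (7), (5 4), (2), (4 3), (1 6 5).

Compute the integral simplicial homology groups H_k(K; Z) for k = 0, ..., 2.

K has 7 vertices, 6 edges, 1 triangle.
rank ∂_0 = 0, rank ∂_1 = 4 ⇒ b_0 = 7 − 0 − 4 = 3; all invariant factors of ∂_1 are 1 so no torsion. So H_0 = Z^3.
rank ∂_1 = 4, rank ∂_2 = 1 ⇒ b_1 = 6 − 4 − 1 = 1; all invariant factors of ∂_2 are 1 so no torsion. So H_1 = Z.
rank ∂_2 = 1, rank ∂_3 = 0 ⇒ b_2 = 1 − 1 − 0 = 0. So H_2 = 0.

H_0 = Z^3,  H_1 = Z,  H_2 = 0.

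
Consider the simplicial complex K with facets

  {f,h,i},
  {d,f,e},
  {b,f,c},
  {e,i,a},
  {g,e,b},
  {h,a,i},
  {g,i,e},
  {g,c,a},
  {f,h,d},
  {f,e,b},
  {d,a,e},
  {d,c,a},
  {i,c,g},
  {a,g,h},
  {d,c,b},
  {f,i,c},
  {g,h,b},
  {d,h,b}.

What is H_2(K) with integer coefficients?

H_2 = 0.

Fix the vertex order a < b < c < d < e < f < g < h < i and write every simplex with vertices in increasing order. Then dim K = 2 and the simplices of K are:

  0-simplices (9): a, b, c, d, e, f, g, h, i
  1-simplices (27): ac, ad, ae, ag, ah, ai, bc, bd, be, bf, bg, bh, cd, cf, cg, ci, de, df, dh, ef, eg, ei, fh, fi, gh, gi, hi
  2-simplices (18): acd, acg, ade, aei, agh, ahi, bcd, bcf, bdh, bef, beg, bgh, cfi, cgi, def, dfh, egi, fhi

so the chain groups are C_0 ≅ Z^9, C_1 ≅ Z^27, C_2 ≅ Z^18.

The boundary map ∂_1: C_1 → C_0 maps an edge to its endpoints' difference, ∂[p,q] = q − p. For instance
  ∂bd = d − b.
As a 9×27 matrix over Z this has rank 8, with invariant factors (1,1,1,1,1,1,1,1).

Boundary ∂_2: C_2 → C_1 maps a triangle to the signed sum of its edges. For instance
  ∂bgh = gh − bh + bg,
  ∂def = ef − df + de.
This gives a 27×18 integer matrix of rank 18; reducing to Smith normal form yields diagonal entries (1,1,1,1,1,1,1,1,1,1,1,1,1,1,1,1,1,2).

From H_k ≅ ker(∂_k) / im(∂_{k+1}) we obtain:

  H_2: rank ker ∂_2 − rank ∂_3 = (18 − 18) − 0 = 0, and there is no ∂_3, so H_2 = 0.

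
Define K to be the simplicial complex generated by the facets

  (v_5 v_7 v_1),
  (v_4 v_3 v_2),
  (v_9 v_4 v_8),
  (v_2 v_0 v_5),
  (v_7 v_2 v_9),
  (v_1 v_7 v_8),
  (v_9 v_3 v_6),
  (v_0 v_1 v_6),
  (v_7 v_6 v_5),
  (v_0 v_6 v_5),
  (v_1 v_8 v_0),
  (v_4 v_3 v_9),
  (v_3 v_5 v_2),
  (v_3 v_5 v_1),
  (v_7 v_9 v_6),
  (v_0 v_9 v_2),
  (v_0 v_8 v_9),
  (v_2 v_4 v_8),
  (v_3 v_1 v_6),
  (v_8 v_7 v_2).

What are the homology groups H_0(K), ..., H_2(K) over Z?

H_0 ≅ Z,  H_1 ≅ Z ⊕ Z/2,  H_2 = 0.

We work with the vertex ordering v_0 < v_1 < v_2 < v_3 < v_4 < v_5 < v_6 < v_7 < v_8 < v_9. The simplices of K, each written with vertices in increasing order, are:

  0-simplices (10): [v_0], [v_1], [v_2], [v_3], [v_4], [v_5], [v_6], [v_7], [v_8], [v_9]
  1-simplices (30): (30 of them)
  2-simplices (20): (20 of them)

Hence C_0 ≅ Z^10, C_1 ≅ Z^30, C_2 ≅ Z^20.

Boundary ∂_1: C_1 → C_0 is given by ∂[p,q] = [q] − [p].
The resulting 10×30 matrix has rank 9, and its Smith normal form has invariant factors (1,1,1,1,1,1,1,1,1).

Boundary ∂_2: C_2 → C_1 acts by ∂[p,q,r] = [q,r] − [p,r] + [p,q]. For instance
  ∂[v_2,v_7,v_9] = [v_7,v_9] − [v_2,v_9] + [v_2,v_7],
  ∂[v_2,v_3,v_5] = [v_3,v_5] − [v_2,v_5] + [v_2,v_3].
This gives a 30×20 integer matrix of rank 20; reducing to Smith normal form yields diagonal entries (1,1,1,1,1,1,1,1,1,1,1,1,1,1,1,1,1,1,1,2).

From H_k ≅ ker(∂_k) / im(∂_{k+1}) we obtain:

  H_0: rank C_0 − rank ∂_1 = 10 − 9 = 1, and the invariant factors of ∂_1 are all 1, so H_0 = Z.
  H_1: rank ker ∂_1 − rank ∂_2 = (30 − 9) − 20 = 1, and ∂_2 has invariant factor 2 > 1, so H_1 = Z ⊕ Z/2.
  H_2: rank ker ∂_2 − rank ∂_3 = (20 − 20) − 0 = 0, and there is no ∂_3, so H_2 = 0.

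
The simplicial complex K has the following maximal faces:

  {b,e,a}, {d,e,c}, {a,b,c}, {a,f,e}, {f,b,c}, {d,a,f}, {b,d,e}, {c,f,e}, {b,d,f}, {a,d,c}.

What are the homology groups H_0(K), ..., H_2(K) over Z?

Take the total order a < b < c < d < e < f on the vertex set. Then K (dimension 2) consists of the simplices:

  0-simplices (6): a, b, c, d, e, f
  1-simplices (15): ab, ac, ad, ae, af, bc, bd, be, bf, cd, ce, cf, de, df, ef
  2-simplices (10): abc, abe, acd, adf, aef, bcf, bde, bdf, cde, cef

giving chain groups C_0 ≅ Z^6, C_1 ≅ Z^15, C_2 ≅ Z^10.

∂_1: C_1 → C_0 is given by ∂[p,q] = [q] − [p].
The resulting 6×15 matrix has rank 5, and its Smith normal form has invariant factors (1,1,1,1,1).

Boundary ∂_2: C_2 → C_1 maps a triangle to the signed sum of its edges. For instance
  ∂adf = df − af + ad,
  ∂bcf = cf − bf + bc.
The resulting 15×10 matrix has rank 10, and its Smith normal form has invariant factors (1,1,1,1,1,1,1,1,1,2).

From H_k ≅ ker(∂_k) / im(∂_{k+1}) we obtain:

  H_0: rank C_0 − rank ∂_1 = 6 − 5 = 1, and the invariant factors of ∂_1 are all 1, so H_0 = Z.
  H_1: rank ker ∂_1 − rank ∂_2 = (15 − 5) − 10 = 0, and ∂_2 has invariant factor 2 > 1, so H_1 = Z/2.
  H_2: rank ker ∂_2 − rank ∂_3 = (10 − 10) − 0 = 0, and there is no ∂_3, so H_2 = 0.

H_0 = Z,  H_1 = Z/2,  H_2 = 0.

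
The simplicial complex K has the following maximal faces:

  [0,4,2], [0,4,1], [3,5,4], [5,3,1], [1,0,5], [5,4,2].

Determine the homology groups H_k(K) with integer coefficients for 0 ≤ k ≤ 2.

Fix the vertex order 0 < 1 < 2 < 3 < 4 < 5 and write every simplex with vertices in increasing order. Then dim K = 2 and the simplices of K are:

  0-simplices (6): [0], [1], [2], [3], [4], [5]
  1-simplices (12): [0,1], [0,2], [0,4], [0,5], [1,3], [1,4], [1,5], [2,4], [2,5], [3,4], [3,5], [4,5]
  2-simplices (6): [0,1,4], [0,1,5], [0,2,4], [1,3,5], [2,4,5], [3,4,5]

Hence C_0 ≅ Z^6, C_1 ≅ Z^12, C_2 ≅ Z^6.

The boundary map ∂_1: C_1 → C_0 sends each edge [p,q] (with p < q) to q − p. For instance
  ∂[1,4] = [4] − [1].
As a 6×12 matrix over Z this has rank 5, with invariant factors (1,1,1,1,1).

The boundary map ∂_2: C_2 → C_1 maps a triangle to the signed sum of its edges. For instance
  ∂[0,1,4] = [1,4] − [0,4] + [0,1],
  ∂[2,4,5] = [4,5] − [2,5] + [2,4].
As a 12×6 matrix over Z this has rank 6, with invariant factors (1,1,1,1,1,1).

Reading off H_k = ker ∂_k / im ∂_{k+1}:

  H_0: rank C_0 − rank ∂_1 = 6 − 5 = 1, and the invariant factors of ∂_1 are all 1, so H_0 ≅ Z.
  H_1: rank ker ∂_1 − rank ∂_2 = (12 − 5) − 6 = 1, and the invariant factors of ∂_2 are all 1, so H_1 ≅ Z.
  H_2: rank ker ∂_2 − rank ∂_3 = (6 − 6) − 0 = 0, and there is no ∂_3, so H_2 ≅ 0.

(K is a triangulation of the cylinder S^1 x I.)

H_0 ≅ Z,  H_1 ≅ Z,  H_2 = 0.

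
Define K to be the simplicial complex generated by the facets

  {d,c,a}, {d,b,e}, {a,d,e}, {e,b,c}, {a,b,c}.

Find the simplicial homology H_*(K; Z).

H_0 = Z,  H_1 = Z,  H_2 = 0.

We work with the vertex ordering a < b < c < d < e. The simplices of K, each written with vertices in increasing order, are:

  0-simplices (5): a, b, c, d, e
  1-simplices (10): ab, ac, ad, ae, bc, bd, be, cd, ce, de
  2-simplices (5): abc, acd, ade, bce, bde

giving chain groups C_0 ≅ Z^5, C_1 ≅ Z^10, C_2 ≅ Z^5.

The boundary map ∂_1: C_1 → C_0 is given by ∂[p,q] = [q] − [p].
This gives a 5×10 integer matrix of rank 4; reducing to Smith normal form yields diagonal entries (1,1,1,1).

Boundary ∂_2: C_2 → C_1 maps a triangle to the signed sum of its edges. For instance
  ∂ade = de − ae + ad,
  ∂abc = bc − ac + ab.
The resulting 10×5 matrix has rank 5, and its Smith normal form has invariant factors (1,1,1,1,1).

Reading off H_k = ker ∂_k / im ∂_{k+1}:

  H_0: rank C_0 − rank ∂_1 = 5 − 4 = 1, and the invariant factors of ∂_1 are all 1, so H_0 ≅ Z.
  H_1: rank ker ∂_1 − rank ∂_2 = (10 − 4) − 5 = 1, and the invariant factors of ∂_2 are all 1, so H_1 ≅ Z.
  H_2: rank ker ∂_2 − rank ∂_3 = (5 − 5) − 0 = 0, and there is no ∂_3, so H_2 ≅ 0.

(K is a triangulation of the Möbius band.)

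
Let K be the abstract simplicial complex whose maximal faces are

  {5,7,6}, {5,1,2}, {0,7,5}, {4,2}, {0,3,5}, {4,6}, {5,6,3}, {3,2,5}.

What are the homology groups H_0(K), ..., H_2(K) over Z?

H_0 ≅ Z,  H_1 ≅ Z,  H_2 = 0.

Take the total order 0 < 1 < 2 < 3 < 4 < 5 < 6 < 7 on the vertex set. Then K (dimension 2) consists of the simplices:

  0-simplices (8): [0], [1], [2], [3], [4], [5], [6], [7]
  1-simplices (14): [0,3], [0,5], [0,7], [1,2], [1,5], [2,3], [2,4], [2,5], [3,5], [3,6], [4,6], [5,6], [5,7], [6,7]
  2-simplices (6): [0,3,5], [0,5,7], [1,2,5], [2,3,5], [3,5,6], [5,6,7]

so the chain groups are C_0 ≅ Z^8, C_1 ≅ Z^14, C_2 ≅ Z^6.

Boundary ∂_1: C_1 → C_0 maps an edge to its endpoints' difference, ∂[p,q] = q − p.
The 8×14 boundary matrix has rank 7 and Smith normal form diag(1,1,1,1,1,1,1).

The boundary map ∂_2: C_2 → C_1 maps a triangle to the signed sum of its edges. For instance
  ∂[0,3,5] = [3,5] − [0,5] + [0,3],
  ∂[1,2,5] = [2,5] − [1,5] + [1,2].
The 14×6 boundary matrix has rank 6 and Smith normal form diag(1,1,1,1,1,1).

From H_k ≅ ker(∂_k) / im(∂_{k+1}) we obtain:

  H_0: rank C_0 − rank ∂_1 = 8 − 7 = 1, and the invariant factors of ∂_1 are all 1, so H_0 ≅ Z.
  H_1: rank ker ∂_1 − rank ∂_2 = (14 − 7) − 6 = 1, and the invariant factors of ∂_2 are all 1, so H_1 ≅ Z.
  H_2: rank ker ∂_2 − rank ∂_3 = (6 − 6) − 0 = 0, and there is no ∂_3, so H_2 ≅ 0.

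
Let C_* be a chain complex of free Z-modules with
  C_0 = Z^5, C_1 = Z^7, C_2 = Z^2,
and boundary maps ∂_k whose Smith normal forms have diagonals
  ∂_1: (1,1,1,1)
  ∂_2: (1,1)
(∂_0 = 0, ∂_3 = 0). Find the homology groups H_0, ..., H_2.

H_0 = Z,  H_1 = Z,  H_2 = 0.

H_0: b_0 = 5 − 0 − 4 = 1; torsion from ∂_1 factors > 1: none. So H_0 = Z.
H_1: b_1 = 7 − 4 − 2 = 1; torsion from ∂_2 factors > 1: none. So H_1 = Z.
H_2: b_2 = 2 − 2 − 0 = 0; torsion from ∂_3 factors > 1: none. So H_2 = 0.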